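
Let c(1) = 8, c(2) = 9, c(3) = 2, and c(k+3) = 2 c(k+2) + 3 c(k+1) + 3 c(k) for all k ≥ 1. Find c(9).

15527

c(4) = 2(2) + 3(9) + 3(8) = 55
c(5) = 2(55) + 3(2) + 3(9) = 143
c(6) = 2(143) + 3(55) + 3(2) = 457
c(7) = 2(457) + 3(143) + 3(55) = 1508
c(8) = 2(1508) + 3(457) + 3(143) = 4816
c(9) = 2(4816) + 3(1508) + 3(457) = 15527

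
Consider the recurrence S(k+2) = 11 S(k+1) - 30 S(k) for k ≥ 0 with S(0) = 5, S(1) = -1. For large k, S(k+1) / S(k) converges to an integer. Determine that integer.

The characteristic equation is r^2 - 11r + 30 = 0, which factors as (r - 6)(r - 5) = 0.
So the roots are 6 and 5. Since |6| > |5| and the coefficient of 6^k is non-zero, the ratio tends to 6.

6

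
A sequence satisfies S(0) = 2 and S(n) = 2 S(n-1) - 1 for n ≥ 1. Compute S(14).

16385

The fixed point is -1/(1 - 2) = 1, so S(n) - 1 = 2(S(n-1) - 1).
Hence S(n) = 1·2^n + 1.
S(14) = 1·2^{14} + 1 = 1·16384 + 1 = 16385.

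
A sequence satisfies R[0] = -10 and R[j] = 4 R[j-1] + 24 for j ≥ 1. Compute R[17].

-34359738376

The fixed point is 24/(1 - 4) = -8, so R[j] + 8 = 4(R[j-1] + 8).
Hence R[j] = -2·4^j - 8.
R[17] = -2·4^{17} - 8 = -2·17179869184 - 8 = -34359738376.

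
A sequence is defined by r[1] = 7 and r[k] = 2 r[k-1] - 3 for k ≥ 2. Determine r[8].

r[2] = 2*7 - 3 = 11
r[3] = 2*11 - 3 = 19
r[4] = 2*19 - 3 = 35
r[5] = 2*35 - 3 = 67
r[6] = 2*67 - 3 = 131
r[7] = 2*131 - 3 = 259
r[8] = 2*259 - 3 = 515

515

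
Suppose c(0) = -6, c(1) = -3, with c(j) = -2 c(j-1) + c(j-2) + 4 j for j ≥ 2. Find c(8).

1042

c(2) = -2(-3) + (-6) + 8 = 8
c(3) = -2(8) + (-3) + 12 = -7
c(4) = -2(-7) + 8 + 16 = 38
c(5) = -2(38) + (-7) + 20 = -63
c(6) = -2(-63) + 38 + 24 = 188
c(7) = -2(188) + (-63) + 28 = -411
c(8) = -2(-411) + 188 + 32 = 1042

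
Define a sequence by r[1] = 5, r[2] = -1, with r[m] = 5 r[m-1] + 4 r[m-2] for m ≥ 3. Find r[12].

r[3] = 5(-1) + 4(5) = 15
r[4] = 5(15) + 4(-1) = 71
r[5] = 5(71) + 4(15) = 415
r[6] = 5(415) + 4(71) = 2359
r[7] = 5(2359) + 4(415) = 13455
r[8] = 5(13455) + 4(2359) = 76711
r[9] = 5(76711) + 4(13455) = 437375
r[10] = 5(437375) + 4(76711) = 2493719
r[11] = 5(2493719) + 4(437375) = 14218095
r[12] = 5(14218095) + 4(2493719) = 81065351

81065351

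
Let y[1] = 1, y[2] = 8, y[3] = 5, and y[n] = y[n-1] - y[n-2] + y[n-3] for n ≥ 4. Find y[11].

5

y[4] = 5 - 8 + 1 = -2
y[5] = (-2) - 5 + 8 = 1
y[6] = 1 - (-2) + 5 = 8
y[7] = 8 - 1 + (-2) = 5
y[8] = 5 - 8 + 1 = -2
y[9] = (-2) - 5 + 8 = 1
y[10] = 1 - (-2) + 5 = 8
y[11] = 8 - 1 + (-2) = 5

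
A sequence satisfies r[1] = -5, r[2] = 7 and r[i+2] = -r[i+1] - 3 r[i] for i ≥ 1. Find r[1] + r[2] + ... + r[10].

r[3] = -7 - 3*(-5) = 8
r[4] = -8 - 3*7 = -29
r[5] = -(-29) - 3*8 = 5
r[6] = -5 - 3*(-29) = 82
r[7] = -82 - 3*5 = -97
r[8] = -(-97) - 3*82 = -149
r[9] = -(-149) - 3*(-97) = 440
r[10] = -440 - 3*(-149) = 7
Sum = (-5) + 7 + 8 + (-29) + 5 + 82 + (-97) + (-149) + 440 + 7 = 269

269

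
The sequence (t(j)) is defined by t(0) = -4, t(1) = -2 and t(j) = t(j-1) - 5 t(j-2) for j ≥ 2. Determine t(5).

-202

t(2) = (-2) - 5*(-4) = 18
t(3) = 18 - 5*(-2) = 28
t(4) = 28 - 5*18 = -62
t(5) = (-62) - 5*28 = -202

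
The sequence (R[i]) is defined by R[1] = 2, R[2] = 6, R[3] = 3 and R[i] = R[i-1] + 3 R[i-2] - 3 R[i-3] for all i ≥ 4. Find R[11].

R[4] = 3 + 3*6 - 3*2 = 15
R[5] = 15 + 3*3 - 3*6 = 6
R[6] = 6 + 3*15 - 3*3 = 42
R[7] = 42 + 3*6 - 3*15 = 15
R[8] = 15 + 3*42 - 3*6 = 123
R[9] = 123 + 3*15 - 3*42 = 42
R[10] = 42 + 3*123 - 3*15 = 366
R[11] = 366 + 3*42 - 3*123 = 123

123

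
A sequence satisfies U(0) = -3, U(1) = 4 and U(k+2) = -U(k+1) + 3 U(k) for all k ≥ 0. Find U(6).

-331

U(2) = -4 + 3(-3) = -13
U(3) = -(-13) + 3(4) = 25
U(4) = -25 + 3(-13) = -64
U(5) = -(-64) + 3(25) = 139
U(6) = -139 + 3(-64) = -331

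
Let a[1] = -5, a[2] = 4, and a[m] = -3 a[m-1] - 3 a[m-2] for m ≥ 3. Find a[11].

-1458

a[3] = -3*4 - 3*(-5) = 3
a[4] = -3*3 - 3*4 = -21
a[5] = -3*(-21) - 3*3 = 54
a[6] = -3*54 - 3*(-21) = -99
a[7] = -3*(-99) - 3*54 = 135
a[8] = -3*135 - 3*(-99) = -108
a[9] = -3*(-108) - 3*135 = -81
a[10] = -3*(-81) - 3*(-108) = 567
a[11] = -3*567 - 3*(-81) = -1458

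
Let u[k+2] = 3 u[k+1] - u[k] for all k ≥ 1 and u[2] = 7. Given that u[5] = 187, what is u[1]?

-5

Let u[1] = y.
u[3] = 21 - y
u[4] = 56 - 3y
u[5] = 147 - 8y
So 147 - 8y = 187, giving y = -5.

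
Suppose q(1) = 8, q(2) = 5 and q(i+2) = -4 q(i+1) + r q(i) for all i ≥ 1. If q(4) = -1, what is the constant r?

q(3) = -20 + 8r
q(4) = 80 - 27r
So 80 - 27r = -1, giving r = 3.

3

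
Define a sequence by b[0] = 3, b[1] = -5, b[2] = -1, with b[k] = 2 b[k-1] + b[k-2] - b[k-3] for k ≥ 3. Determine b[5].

b[3] = 2·(-1) + (-5) - 3 = -10
b[4] = 2·(-10) + (-1) - (-5) = -16
b[5] = 2·(-16) + (-10) - (-1) = -41

-41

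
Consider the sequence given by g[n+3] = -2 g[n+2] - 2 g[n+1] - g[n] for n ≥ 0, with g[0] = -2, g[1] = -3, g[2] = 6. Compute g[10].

-1

g[3] = -2*6 - 2*(-3) - (-2) = -4
g[4] = -2*(-4) - 2*6 - (-3) = -1
g[5] = -2*(-1) - 2*(-4) - 6 = 4
g[6] = -2*4 - 2*(-1) - (-4) = -2
g[7] = -2*(-2) - 2*4 - (-1) = -3
g[8] = -2*(-3) - 2*(-2) - 4 = 6
g[9] = -2*6 - 2*(-3) - (-2) = -4
g[10] = -2*(-4) - 2*6 - (-3) = -1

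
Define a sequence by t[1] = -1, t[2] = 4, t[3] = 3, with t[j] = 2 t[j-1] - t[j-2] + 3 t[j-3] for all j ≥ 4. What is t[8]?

73

t[4] = 2(3) - 4 + 3(-1) = -1
t[5] = 2(-1) - 3 + 3(4) = 7
t[6] = 2(7) - (-1) + 3(3) = 24
t[7] = 2(24) - 7 + 3(-1) = 38
t[8] = 2(38) - 24 + 3(7) = 73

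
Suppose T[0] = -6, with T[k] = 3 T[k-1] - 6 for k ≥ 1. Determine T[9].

-177144

T[1] = 3·(-6) - 6 = -24
T[2] = 3·(-24) - 6 = -78
T[3] = 3·(-78) - 6 = -240
T[4] = 3·(-240) - 6 = -726
T[5] = 3·(-726) - 6 = -2184
T[6] = 3·(-2184) - 6 = -6558
T[7] = 3·(-6558) - 6 = -19680
T[8] = 3·(-19680) - 6 = -59046
T[9] = 3·(-59046) - 6 = -177144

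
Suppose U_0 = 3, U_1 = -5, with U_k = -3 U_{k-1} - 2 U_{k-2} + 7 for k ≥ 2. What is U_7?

-551

U_2 = -3*(-5) - 2*3 + 7 = 16
U_3 = -3*16 - 2*(-5) + 7 = -31
U_4 = -3*(-31) - 2*16 + 7 = 68
U_5 = -3*68 - 2*(-31) + 7 = -135
U_6 = -3*(-135) - 2*68 + 7 = 276
U_7 = -3*276 - 2*(-135) + 7 = -551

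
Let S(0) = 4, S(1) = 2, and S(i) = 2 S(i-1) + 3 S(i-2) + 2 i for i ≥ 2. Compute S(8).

S(2) = 2(2) + 3(4) + 4 = 20
S(3) = 2(20) + 3(2) + 6 = 52
S(4) = 2(52) + 3(20) + 8 = 172
S(5) = 2(172) + 3(52) + 10 = 510
S(6) = 2(510) + 3(172) + 12 = 1548
S(7) = 2(1548) + 3(510) + 14 = 4640
S(8) = 2(4640) + 3(1548) + 16 = 13940

13940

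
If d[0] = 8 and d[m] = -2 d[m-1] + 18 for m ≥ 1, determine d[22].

The fixed point is 18/(1 + 2) = 6, so d[m] - 6 = -2(d[m-1] - 6).
Hence d[m] = 2·(-2)^m + 6.
d[22] = 2·(-2)^{22} + 6 = 2·4194304 + 6 = 8388614.

8388614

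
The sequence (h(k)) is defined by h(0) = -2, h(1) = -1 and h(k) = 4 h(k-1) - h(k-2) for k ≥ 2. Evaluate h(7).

-1351

h(2) = 4·(-1) - (-2) = -2
h(3) = 4·(-2) - (-1) = -7
h(4) = 4·(-7) - (-2) = -26
h(5) = 4·(-26) - (-7) = -97
h(6) = 4·(-97) - (-26) = -362
h(7) = 4·(-362) - (-97) = -1351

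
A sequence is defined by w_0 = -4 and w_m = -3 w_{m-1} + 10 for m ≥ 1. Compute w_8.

-42644

w_1 = -3(-4) + 10 = 22
w_2 = -3(22) + 10 = -56
w_3 = -3(-56) + 10 = 178
w_4 = -3(178) + 10 = -524
w_5 = -3(-524) + 10 = 1582
w_6 = -3(1582) + 10 = -4736
w_7 = -3(-4736) + 10 = 14218
w_8 = -3(14218) + 10 = -42644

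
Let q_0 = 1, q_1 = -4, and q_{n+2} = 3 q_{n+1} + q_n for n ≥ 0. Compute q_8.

q_2 = 3·(-4) + 1 = -11
q_3 = 3·(-11) + (-4) = -37
q_4 = 3·(-37) + (-11) = -122
q_5 = 3·(-122) + (-37) = -403
q_6 = 3·(-403) + (-122) = -1331
q_7 = 3·(-1331) + (-403) = -4396
q_8 = 3·(-4396) + (-1331) = -14519

-14519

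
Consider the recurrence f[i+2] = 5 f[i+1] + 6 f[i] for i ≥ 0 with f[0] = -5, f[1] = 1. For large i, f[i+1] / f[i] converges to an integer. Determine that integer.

6

The characteristic equation is r^2 - 5r - 6 = 0, which factors as (r - 6)(r + 1) = 0.
So the roots are 6 and -1. Since |6| > |-1| and the coefficient of 6^i is non-zero, the ratio tends to 6.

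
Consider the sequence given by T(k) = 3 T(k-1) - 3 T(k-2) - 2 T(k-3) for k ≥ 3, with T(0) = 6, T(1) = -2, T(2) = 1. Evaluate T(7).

T(3) = 3(1) - 3(-2) - 2(6) = -3
T(4) = 3(-3) - 3(1) - 2(-2) = -8
T(5) = 3(-8) - 3(-3) - 2(1) = -17
T(6) = 3(-17) - 3(-8) - 2(-3) = -21
T(7) = 3(-21) - 3(-17) - 2(-8) = 4

4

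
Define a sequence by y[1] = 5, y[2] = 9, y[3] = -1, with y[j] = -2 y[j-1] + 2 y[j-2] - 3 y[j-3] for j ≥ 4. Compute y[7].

y[4] = -2(-1) + 2(9) - 3(5) = 5
y[5] = -2(5) + 2(-1) - 3(9) = -39
y[6] = -2(-39) + 2(5) - 3(-1) = 91
y[7] = -2(91) + 2(-39) - 3(5) = -275

-275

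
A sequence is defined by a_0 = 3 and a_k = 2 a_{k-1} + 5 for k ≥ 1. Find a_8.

2043

a_1 = 2(3) + 5 = 11
a_2 = 2(11) + 5 = 27
a_3 = 2(27) + 5 = 59
a_4 = 2(59) + 5 = 123
a_5 = 2(123) + 5 = 251
a_6 = 2(251) + 5 = 507
a_7 = 2(507) + 5 = 1019
a_8 = 2(1019) + 5 = 2043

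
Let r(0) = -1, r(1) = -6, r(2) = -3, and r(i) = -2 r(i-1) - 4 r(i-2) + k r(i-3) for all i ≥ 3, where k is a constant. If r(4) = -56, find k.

2

r(3) = 30 - k
r(4) = -48 - 4k
So -48 - 4k = -56, giving k = 2.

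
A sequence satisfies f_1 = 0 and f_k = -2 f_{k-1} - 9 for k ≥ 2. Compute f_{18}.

The fixed point is -9/(1 + 2) = -3, so f_k + 3 = -2(f_{k-1} + 3).
Hence f_k = 3·(-2)^{k-1} - 3.
f_{18} = 3·(-2)^{17} - 3 = 3·-131072 - 3 = -393219.

-393219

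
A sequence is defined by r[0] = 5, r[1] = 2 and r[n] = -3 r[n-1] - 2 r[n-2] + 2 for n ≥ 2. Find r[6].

-394

r[2] = -3*2 - 2*5 + 2 = -14
r[3] = -3*(-14) - 2*2 + 2 = 40
r[4] = -3*40 - 2*(-14) + 2 = -90
r[5] = -3*(-90) - 2*40 + 2 = 192
r[6] = -3*192 - 2*(-90) + 2 = -394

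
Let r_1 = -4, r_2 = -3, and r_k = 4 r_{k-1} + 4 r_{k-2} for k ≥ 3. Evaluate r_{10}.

-1592064

r_3 = 4·(-3) + 4·(-4) = -28
r_4 = 4·(-28) + 4·(-3) = -124
r_5 = 4·(-124) + 4·(-28) = -608
r_6 = 4·(-608) + 4·(-124) = -2928
r_7 = 4·(-2928) + 4·(-608) = -14144
r_8 = 4·(-14144) + 4·(-2928) = -68288
r_9 = 4·(-68288) + 4·(-14144) = -329728
r_{10} = 4·(-329728) + 4·(-68288) = -1592064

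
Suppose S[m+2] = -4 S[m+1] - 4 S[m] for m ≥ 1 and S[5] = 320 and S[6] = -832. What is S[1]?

-4

Rearranging, S[m-2] = (S[m] + 4 S[m-1]) / -4.
S[4] = (-832 + 4*320) / -4 = 448/-4 = -112
S[3] = (320 + 4*(-112)) / -4 = -128/-4 = 32
S[2] = (-112 + 4*32) / -4 = 16/-4 = -4
S[1] = (32 + 4*(-4)) / -4 = 16/-4 = -4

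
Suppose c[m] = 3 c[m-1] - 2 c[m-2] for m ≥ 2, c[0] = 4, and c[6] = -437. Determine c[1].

-3

Let c[1] = v.
c[2] = -8 + 3v
c[3] = -24 + 7v
c[4] = -56 + 15v
c[5] = -120 + 31v
c[6] = -248 + 63v
So -248 + 63v = -437, giving v = -3.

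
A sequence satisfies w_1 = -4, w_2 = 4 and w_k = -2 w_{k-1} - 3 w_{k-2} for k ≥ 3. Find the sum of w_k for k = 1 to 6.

w_3 = -2(4) - 3(-4) = 4
w_4 = -2(4) - 3(4) = -20
w_5 = -2(-20) - 3(4) = 28
w_6 = -2(28) - 3(-20) = 4
Sum = (-4) + 4 + 4 + (-20) + 28 + 4 = 16

16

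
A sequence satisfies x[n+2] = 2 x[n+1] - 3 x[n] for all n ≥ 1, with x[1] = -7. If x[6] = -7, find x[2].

-7

Let x[2] = z.
x[3] = 21 + 2z
x[4] = 42 + z
x[5] = 21 - 4z
x[6] = -84 - 11z
So -84 - 11z = -7, giving z = -7.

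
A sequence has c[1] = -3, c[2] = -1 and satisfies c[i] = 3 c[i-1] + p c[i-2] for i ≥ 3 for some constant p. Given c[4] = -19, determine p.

1

c[3] = -3 - 3p
c[4] = -9 - 10p
So -9 - 10p = -19, giving p = 1.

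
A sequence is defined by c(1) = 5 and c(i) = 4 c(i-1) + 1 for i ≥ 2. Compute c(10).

1398101

c(2) = 4(5) + 1 = 21
c(3) = 4(21) + 1 = 85
c(4) = 4(85) + 1 = 341
c(5) = 4(341) + 1 = 1365
c(6) = 4(1365) + 1 = 5461
c(7) = 4(5461) + 1 = 21845
c(8) = 4(21845) + 1 = 87381
c(9) = 4(87381) + 1 = 349525
c(10) = 4(349525) + 1 = 1398101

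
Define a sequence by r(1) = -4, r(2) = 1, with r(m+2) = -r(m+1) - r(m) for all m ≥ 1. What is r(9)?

3

r(3) = -1 - (-4) = 3
r(4) = -3 - 1 = -4
r(5) = -(-4) - 3 = 1
r(6) = -1 - (-4) = 3
r(7) = -3 - 1 = -4
r(8) = -(-4) - 3 = 1
r(9) = -1 - (-4) = 3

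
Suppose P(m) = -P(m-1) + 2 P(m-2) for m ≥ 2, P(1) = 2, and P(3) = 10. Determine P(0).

Let P(0) = v.
P(2) = -2 + 2v
P(3) = 6 - 2v
So 6 - 2v = 10, giving v = -2.

-2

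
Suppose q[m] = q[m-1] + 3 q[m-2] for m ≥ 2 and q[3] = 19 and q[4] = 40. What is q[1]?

Rearranging, q[m-2] = (q[m] - q[m-1]) / 3.
q[2] = (40 - 19) / 3 = 21/3 = 7
q[1] = (19 - 7) / 3 = 12/3 = 4

4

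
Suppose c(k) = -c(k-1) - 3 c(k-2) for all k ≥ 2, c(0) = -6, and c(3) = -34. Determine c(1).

Let c(1) = w.
c(2) = 18 - w
c(3) = -18 - 2w
So -18 - 2w = -34, giving w = 8.

8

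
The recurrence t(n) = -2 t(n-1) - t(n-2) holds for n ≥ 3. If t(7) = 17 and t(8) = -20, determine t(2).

-2

Rearranging, t(n-2) = -(t(n) + 2 t(n-1)).
t(6) = -(-20 + 2*17) = -14
t(5) = -(17 + 2*(-14)) = 11
t(4) = -(-14 + 2*11) = -8
t(3) = -(11 + 2*(-8)) = 5
t(2) = -(-8 + 2*5) = -2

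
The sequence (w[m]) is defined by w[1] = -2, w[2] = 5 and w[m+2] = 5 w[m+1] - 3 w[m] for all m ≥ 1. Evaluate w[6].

w[3] = 5*5 - 3*(-2) = 31
w[4] = 5*31 - 3*5 = 140
w[5] = 5*140 - 3*31 = 607
w[6] = 5*607 - 3*140 = 2615

2615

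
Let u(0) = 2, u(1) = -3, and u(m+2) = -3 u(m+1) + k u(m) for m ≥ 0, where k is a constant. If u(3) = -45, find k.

2

u(2) = 9 + 2k
u(3) = -27 - 9k
So -27 - 9k = -45, giving k = 2.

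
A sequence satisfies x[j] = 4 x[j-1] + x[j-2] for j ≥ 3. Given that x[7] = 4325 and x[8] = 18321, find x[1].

Rearranging, x[j-2] = x[j] - 4 x[j-1].
x[6] = 18321 - 4*4325 = 1021
x[5] = 4325 - 4*1021 = 241
x[4] = 1021 - 4*241 = 57
x[3] = 241 - 4*57 = 13
x[2] = 57 - 4*13 = 5
x[1] = 13 - 4*5 = -7

-7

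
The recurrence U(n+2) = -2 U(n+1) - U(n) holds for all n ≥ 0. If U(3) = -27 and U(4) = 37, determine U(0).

-3

Rearranging, U(n-2) = -(U(n) + 2 U(n-1)).
U(2) = -(37 + 2*(-27)) = 17
U(1) = -(-27 + 2*17) = -7
U(0) = -(17 + 2*(-7)) = -3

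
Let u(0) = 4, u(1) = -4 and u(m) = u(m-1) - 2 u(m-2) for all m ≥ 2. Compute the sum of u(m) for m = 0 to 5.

32

u(2) = (-4) - 2(4) = -12
u(3) = (-12) - 2(-4) = -4
u(4) = (-4) - 2(-12) = 20
u(5) = 20 - 2(-4) = 28
Sum = 4 + (-4) + (-12) + (-4) + 20 + 28 = 32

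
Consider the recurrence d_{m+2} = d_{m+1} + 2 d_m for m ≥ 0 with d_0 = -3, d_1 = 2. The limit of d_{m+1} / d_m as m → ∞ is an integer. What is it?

The characteristic equation is r^2 - r - 2 = 0, which factors as (r - 2)(r + 1) = 0.
So the roots are 2 and -1. Since |2| > |-1| and the coefficient of 2^m is non-zero, the ratio tends to 2.

2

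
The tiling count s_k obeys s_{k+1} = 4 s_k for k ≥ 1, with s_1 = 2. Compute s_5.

512

s_2 = 4(2) = 8
s_3 = 4(8) = 32
s_4 = 4(32) = 128
s_5 = 4(128) = 512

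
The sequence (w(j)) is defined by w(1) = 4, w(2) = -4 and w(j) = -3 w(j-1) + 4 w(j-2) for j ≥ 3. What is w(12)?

w(3) = -3·(-4) + 4·4 = 28
w(4) = -3·28 + 4·(-4) = -100
w(5) = -3·(-100) + 4·28 = 412
w(6) = -3·412 + 4·(-100) = -1636
w(7) = -3·(-1636) + 4·412 = 6556
w(8) = -3·6556 + 4·(-1636) = -26212
w(9) = -3·(-26212) + 4·6556 = 104860
w(10) = -3·104860 + 4·(-26212) = -419428
w(11) = -3·(-419428) + 4·104860 = 1677724
w(12) = -3·1677724 + 4·(-419428) = -6710884

-6710884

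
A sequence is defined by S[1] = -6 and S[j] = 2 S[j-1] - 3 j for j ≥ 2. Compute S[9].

-3807

S[2] = 2*(-6) - 6 = -18
S[3] = 2*(-18) - 9 = -45
S[4] = 2*(-45) - 12 = -102
S[5] = 2*(-102) - 15 = -219
S[6] = 2*(-219) - 18 = -456
S[7] = 2*(-456) - 21 = -933
S[8] = 2*(-933) - 24 = -1890
S[9] = 2*(-1890) - 27 = -3807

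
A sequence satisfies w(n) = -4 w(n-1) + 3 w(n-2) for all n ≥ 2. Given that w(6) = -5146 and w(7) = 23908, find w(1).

Rearranging, w(n-2) = (w(n) + 4 w(n-1)) / 3.
w(5) = (23908 + 4(-5146)) / 3 = 3324/3 = 1108
w(4) = (-5146 + 4(1108)) / 3 = -714/3 = -238
w(3) = (1108 + 4(-238)) / 3 = 156/3 = 52
w(2) = (-238 + 4(52)) / 3 = -30/3 = -10
w(1) = (52 + 4(-10)) / 3 = 12/3 = 4

4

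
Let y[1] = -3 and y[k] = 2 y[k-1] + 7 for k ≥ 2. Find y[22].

8388601

The fixed point is 7/(1 - 2) = -7, so y[k] + 7 = 2(y[k-1] + 7).
Hence y[k] = 4·2^{k-1} - 7.
y[22] = 4·2^{21} - 7 = 4·2097152 - 7 = 8388601.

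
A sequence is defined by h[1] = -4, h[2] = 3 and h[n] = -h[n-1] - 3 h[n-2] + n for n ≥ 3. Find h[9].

258

h[3] = -3 - 3·(-4) + 3 = 12
h[4] = -12 - 3·3 + 4 = -17
h[5] = -(-17) - 3·12 + 5 = -14
h[6] = -(-14) - 3·(-17) + 6 = 71
h[7] = -71 - 3·(-14) + 7 = -22
h[8] = -(-22) - 3·71 + 8 = -183
h[9] = -(-183) - 3·(-22) + 9 = 258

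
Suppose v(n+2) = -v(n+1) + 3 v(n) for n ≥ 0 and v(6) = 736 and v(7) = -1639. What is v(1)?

-7

Rearranging, v(n-2) = (v(n) + v(n-1)) / 3.
v(5) = (-1639 + 736) / 3 = -903/3 = -301
v(4) = (736 + (-301)) / 3 = 435/3 = 145
v(3) = (-301 + 145) / 3 = -156/3 = -52
v(2) = (145 + (-52)) / 3 = 93/3 = 31
v(1) = (-52 + 31) / 3 = -21/3 = -7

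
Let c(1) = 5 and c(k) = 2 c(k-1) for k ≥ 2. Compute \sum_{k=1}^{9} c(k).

2555

c(2) = 2*5 = 10
c(3) = 2*10 = 20
c(4) = 2*20 = 40
c(5) = 2*40 = 80
c(6) = 2*80 = 160
c(7) = 2*160 = 320
c(8) = 2*320 = 640
c(9) = 2*640 = 1280
Sum = 5 + 10 + 20 + 40 + 80 + 160 + 320 + 640 + 1280 = 2555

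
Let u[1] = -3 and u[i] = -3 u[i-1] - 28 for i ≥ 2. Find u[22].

-41841412819

The fixed point is -28/(1 + 3) = -7, so u[i] + 7 = -3(u[i-1] + 7).
Hence u[i] = 4·(-3)^{i-1} - 7.
u[22] = 4·(-3)^{21} - 7 = 4·-10460353203 - 7 = -41841412819.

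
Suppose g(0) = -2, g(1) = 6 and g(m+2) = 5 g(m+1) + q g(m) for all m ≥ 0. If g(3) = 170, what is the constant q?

g(2) = 30 - 2q
g(3) = 150 - 4q
So 150 - 4q = 170, giving q = -5.

-5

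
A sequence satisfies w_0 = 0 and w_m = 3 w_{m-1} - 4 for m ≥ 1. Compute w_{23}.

-188286357652

The fixed point is -4/(1 - 3) = 2, so w_m - 2 = 3(w_{m-1} - 2).
Hence w_m = -2·3^m + 2.
w_{23} = -2·3^{23} + 2 = -2·94143178827 + 2 = -188286357652.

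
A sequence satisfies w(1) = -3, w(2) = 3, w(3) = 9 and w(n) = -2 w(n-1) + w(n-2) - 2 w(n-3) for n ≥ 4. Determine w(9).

w(4) = -2(9) + 3 - 2(-3) = -9
w(5) = -2(-9) + 9 - 2(3) = 21
w(6) = -2(21) + (-9) - 2(9) = -69
w(7) = -2(-69) + 21 - 2(-9) = 177
w(8) = -2(177) + (-69) - 2(21) = -465
w(9) = -2(-465) + 177 - 2(-69) = 1245

1245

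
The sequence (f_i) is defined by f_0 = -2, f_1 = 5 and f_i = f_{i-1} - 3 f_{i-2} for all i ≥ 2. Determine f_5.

f_2 = 5 - 3(-2) = 11
f_3 = 11 - 3(5) = -4
f_4 = (-4) - 3(11) = -37
f_5 = (-37) - 3(-4) = -25

-25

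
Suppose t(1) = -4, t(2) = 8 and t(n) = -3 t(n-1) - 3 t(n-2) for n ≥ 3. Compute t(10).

-324

t(3) = -3(8) - 3(-4) = -12
t(4) = -3(-12) - 3(8) = 12
t(5) = -3(12) - 3(-12) = 0
t(6) = -3(0) - 3(12) = -36
t(7) = -3(-36) - 3(0) = 108
t(8) = -3(108) - 3(-36) = -216
t(9) = -3(-216) - 3(108) = 324
t(10) = -3(324) - 3(-216) = -324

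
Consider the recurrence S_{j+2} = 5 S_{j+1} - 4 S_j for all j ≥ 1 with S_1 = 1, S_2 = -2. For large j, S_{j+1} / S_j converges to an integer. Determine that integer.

The characteristic equation is r^2 - 5r + 4 = 0, which factors as (r - 4)(r - 1) = 0.
So the roots are 4 and 1. Since |4| > |1| and the coefficient of 4^j is non-zero, the ratio tends to 4.

4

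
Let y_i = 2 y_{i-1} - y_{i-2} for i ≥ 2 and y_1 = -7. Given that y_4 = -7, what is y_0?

-7

Let y_0 = z.
y_2 = -14 - z
y_3 = -21 - 2z
y_4 = -28 - 3z
So -28 - 3z = -7, giving z = -7.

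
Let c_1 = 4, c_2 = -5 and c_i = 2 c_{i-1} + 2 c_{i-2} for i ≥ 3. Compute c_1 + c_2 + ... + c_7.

-389

c_3 = 2·(-5) + 2·4 = -2
c_4 = 2·(-2) + 2·(-5) = -14
c_5 = 2·(-14) + 2·(-2) = -32
c_6 = 2·(-32) + 2·(-14) = -92
c_7 = 2·(-92) + 2·(-32) = -248
Sum = 4 + (-5) + (-2) + (-14) + (-32) + (-92) + (-248) = -389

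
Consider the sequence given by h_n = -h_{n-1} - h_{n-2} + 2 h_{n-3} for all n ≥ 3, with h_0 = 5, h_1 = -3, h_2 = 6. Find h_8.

h_3 = -6 - (-3) + 2*5 = 7
h_4 = -7 - 6 + 2*(-3) = -19
h_5 = -(-19) - 7 + 2*6 = 24
h_6 = -24 - (-19) + 2*7 = 9
h_7 = -9 - 24 + 2*(-19) = -71
h_8 = -(-71) - 9 + 2*24 = 110

110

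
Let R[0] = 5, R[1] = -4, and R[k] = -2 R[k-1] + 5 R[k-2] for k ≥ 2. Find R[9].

R[2] = -2*(-4) + 5*5 = 33
R[3] = -2*33 + 5*(-4) = -86
R[4] = -2*(-86) + 5*33 = 337
R[5] = -2*337 + 5*(-86) = -1104
R[6] = -2*(-1104) + 5*337 = 3893
R[7] = -2*3893 + 5*(-1104) = -13306
R[8] = -2*(-13306) + 5*3893 = 46077
R[9] = -2*46077 + 5*(-13306) = -158684

-158684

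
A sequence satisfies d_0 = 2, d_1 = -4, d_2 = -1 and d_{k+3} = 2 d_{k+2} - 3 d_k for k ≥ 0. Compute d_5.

d_3 = 2*(-1) - 3*2 = -8
d_4 = 2*(-8) - 3*(-4) = -4
d_5 = 2*(-4) - 3*(-1) = -5

-5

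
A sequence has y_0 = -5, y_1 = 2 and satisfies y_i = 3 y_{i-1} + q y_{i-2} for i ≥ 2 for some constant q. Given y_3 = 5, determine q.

1

y_2 = 6 - 5q
y_3 = 18 - 13q
So 18 - 13q = 5, giving q = 1.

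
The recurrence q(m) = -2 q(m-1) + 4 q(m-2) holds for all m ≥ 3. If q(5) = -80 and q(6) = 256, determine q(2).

2

Rearranging, q(m-2) = (q(m) + 2 q(m-1)) / 4.
q(4) = (256 + 2*(-80)) / 4 = 96/4 = 24
q(3) = (-80 + 2*24) / 4 = -32/4 = -8
q(2) = (24 + 2*(-8)) / 4 = 8/4 = 2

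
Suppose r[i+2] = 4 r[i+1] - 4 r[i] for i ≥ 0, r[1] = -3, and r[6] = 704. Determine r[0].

-4

Let r[0] = w.
r[2] = -12 - 4w
r[3] = -36 - 16w
r[4] = -96 - 48w
r[5] = -240 - 128w
r[6] = -576 - 320w
So -576 - 320w = 704, giving w = -4.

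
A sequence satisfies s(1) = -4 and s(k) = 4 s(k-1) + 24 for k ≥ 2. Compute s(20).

1099511627768

The fixed point is 24/(1 - 4) = -8, so s(k) + 8 = 4(s(k-1) + 8).
Hence s(k) = 4·4^{k-1} - 8.
s(20) = 4·4^{19} - 8 = 4·274877906944 - 8 = 1099511627768.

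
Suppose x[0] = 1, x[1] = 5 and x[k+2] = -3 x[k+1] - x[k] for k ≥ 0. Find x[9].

13907

x[2] = -3*5 - 1 = -16
x[3] = -3*(-16) - 5 = 43
x[4] = -3*43 - (-16) = -113
x[5] = -3*(-113) - 43 = 296
x[6] = -3*296 - (-113) = -775
x[7] = -3*(-775) - 296 = 2029
x[8] = -3*2029 - (-775) = -5312
x[9] = -3*(-5312) - 2029 = 13907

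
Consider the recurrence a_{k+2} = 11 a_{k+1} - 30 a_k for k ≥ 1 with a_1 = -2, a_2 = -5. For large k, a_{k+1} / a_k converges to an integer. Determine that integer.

The characteristic equation is r^2 - 11r + 30 = 0, which factors as (r - 6)(r - 5) = 0.
So the roots are 6 and 5. Since |6| > |5| and the coefficient of 6^k is non-zero, the ratio tends to 6.

6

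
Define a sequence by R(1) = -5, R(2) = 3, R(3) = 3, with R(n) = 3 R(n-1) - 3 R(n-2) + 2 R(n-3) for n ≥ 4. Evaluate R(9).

R(4) = 3·3 - 3·3 + 2·(-5) = -10
R(5) = 3·(-10) - 3·3 + 2·3 = -33
R(6) = 3·(-33) - 3·(-10) + 2·3 = -63
R(7) = 3·(-63) - 3·(-33) + 2·(-10) = -110
R(8) = 3·(-110) - 3·(-63) + 2·(-33) = -207
R(9) = 3·(-207) - 3·(-110) + 2·(-63) = -417

-417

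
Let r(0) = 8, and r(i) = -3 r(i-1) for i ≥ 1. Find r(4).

648

r(1) = -3*8 = -24
r(2) = -3*(-24) = 72
r(3) = -3*72 = -216
r(4) = -3*(-216) = 648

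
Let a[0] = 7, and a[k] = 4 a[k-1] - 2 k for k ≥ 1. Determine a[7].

100130

a[1] = 4*7 - 2 = 26
a[2] = 4*26 - 4 = 100
a[3] = 4*100 - 6 = 394
a[4] = 4*394 - 8 = 1568
a[5] = 4*1568 - 10 = 6262
a[6] = 4*6262 - 12 = 25036
a[7] = 4*25036 - 14 = 100130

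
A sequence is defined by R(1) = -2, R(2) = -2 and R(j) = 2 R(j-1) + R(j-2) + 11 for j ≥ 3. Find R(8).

831

R(3) = 2*(-2) + (-2) + 11 = 5
R(4) = 2*5 + (-2) + 11 = 19
R(5) = 2*19 + 5 + 11 = 54
R(6) = 2*54 + 19 + 11 = 138
R(7) = 2*138 + 54 + 11 = 341
R(8) = 2*341 + 138 + 11 = 831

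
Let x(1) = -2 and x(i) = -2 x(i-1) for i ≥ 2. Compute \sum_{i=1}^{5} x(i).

-22

x(2) = -2*(-2) = 4
x(3) = -2*4 = -8
x(4) = -2*(-8) = 16
x(5) = -2*16 = -32
Sum = (-2) + 4 + (-8) + 16 + (-32) = -22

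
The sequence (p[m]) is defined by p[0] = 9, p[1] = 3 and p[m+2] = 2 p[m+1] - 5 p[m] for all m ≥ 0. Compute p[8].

p[2] = 2(3) - 5(9) = -39
p[3] = 2(-39) - 5(3) = -93
p[4] = 2(-93) - 5(-39) = 9
p[5] = 2(9) - 5(-93) = 483
p[6] = 2(483) - 5(9) = 921
p[7] = 2(921) - 5(483) = -573
p[8] = 2(-573) - 5(921) = -5751

-5751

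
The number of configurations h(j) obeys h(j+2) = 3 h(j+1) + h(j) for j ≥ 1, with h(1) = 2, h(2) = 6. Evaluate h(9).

h(3) = 3*6 + 2 = 20
h(4) = 3*20 + 6 = 66
h(5) = 3*66 + 20 = 218
h(6) = 3*218 + 66 = 720
h(7) = 3*720 + 218 = 2378
h(8) = 3*2378 + 720 = 7854
h(9) = 3*7854 + 2378 = 25940

25940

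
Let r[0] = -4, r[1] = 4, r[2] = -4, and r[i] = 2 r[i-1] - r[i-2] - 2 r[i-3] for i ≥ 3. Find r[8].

84

r[3] = 2*(-4) - 4 - 2*(-4) = -4
r[4] = 2*(-4) - (-4) - 2*4 = -12
r[5] = 2*(-12) - (-4) - 2*(-4) = -12
r[6] = 2*(-12) - (-12) - 2*(-4) = -4
r[7] = 2*(-4) - (-12) - 2*(-12) = 28
r[8] = 2*28 - (-4) - 2*(-12) = 84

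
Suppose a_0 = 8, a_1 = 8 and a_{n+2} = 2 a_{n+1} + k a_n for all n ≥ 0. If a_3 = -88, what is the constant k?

a_2 = 16 + 8k
a_3 = 32 + 24k
So 32 + 24k = -88, giving k = -5.

-5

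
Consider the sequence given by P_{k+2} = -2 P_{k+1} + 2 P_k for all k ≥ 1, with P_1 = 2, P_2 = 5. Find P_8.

P_3 = -2(5) + 2(2) = -6
P_4 = -2(-6) + 2(5) = 22
P_5 = -2(22) + 2(-6) = -56
P_6 = -2(-56) + 2(22) = 156
P_7 = -2(156) + 2(-56) = -424
P_8 = -2(-424) + 2(156) = 1160

1160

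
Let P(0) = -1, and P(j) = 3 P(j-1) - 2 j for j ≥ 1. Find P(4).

P(1) = 3(-1) - 2 = -5
P(2) = 3(-5) - 4 = -19
P(3) = 3(-19) - 6 = -63
P(4) = 3(-63) - 8 = -197

-197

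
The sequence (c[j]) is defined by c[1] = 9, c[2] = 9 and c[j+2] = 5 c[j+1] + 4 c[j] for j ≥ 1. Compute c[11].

86823441

c[3] = 5(9) + 4(9) = 81
c[4] = 5(81) + 4(9) = 441
c[5] = 5(441) + 4(81) = 2529
c[6] = 5(2529) + 4(441) = 14409
c[7] = 5(14409) + 4(2529) = 82161
c[8] = 5(82161) + 4(14409) = 468441
c[9] = 5(468441) + 4(82161) = 2670849
c[10] = 5(2670849) + 4(468441) = 15228009
c[11] = 5(15228009) + 4(2670849) = 86823441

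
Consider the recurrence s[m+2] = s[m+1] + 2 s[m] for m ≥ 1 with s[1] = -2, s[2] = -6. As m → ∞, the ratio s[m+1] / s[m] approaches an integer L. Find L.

2

The characteristic equation is r^2 - r - 2 = 0, which factors as (r - 2)(r + 1) = 0.
So the roots are 2 and -1. Since |2| > |-1| and the coefficient of 2^m is non-zero, the ratio tends to 2.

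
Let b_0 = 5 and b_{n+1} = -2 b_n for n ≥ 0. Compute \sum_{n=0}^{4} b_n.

55

b_1 = -2·5 = -10
b_2 = -2·(-10) = 20
b_3 = -2·20 = -40
b_4 = -2·(-40) = 80
Sum = 5 + (-10) + 20 + (-40) + 80 = 55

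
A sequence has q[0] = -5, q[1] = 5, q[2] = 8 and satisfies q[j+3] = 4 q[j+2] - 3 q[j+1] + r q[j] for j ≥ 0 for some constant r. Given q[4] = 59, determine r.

-1

q[3] = 17 - 5r
q[4] = 44 - 15r
So 44 - 15r = 59, giving r = -1.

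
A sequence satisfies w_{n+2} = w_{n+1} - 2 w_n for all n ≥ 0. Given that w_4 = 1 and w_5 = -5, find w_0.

Rearranging, w_{n-2} = (w_n - w_{n-1}) / -2.
w_3 = (-5 - 1) / -2 = -6/-2 = 3
w_2 = (1 - 3) / -2 = -2/-2 = 1
w_1 = (3 - 1) / -2 = 2/-2 = -1
w_0 = (1 - (-1)) / -2 = 2/-2 = -1

-1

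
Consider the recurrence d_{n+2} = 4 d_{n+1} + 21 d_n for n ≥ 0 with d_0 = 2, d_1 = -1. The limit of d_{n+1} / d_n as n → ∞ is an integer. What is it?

The characteristic equation is r^2 - 4r - 21 = 0, which factors as (r - 7)(r + 3) = 0.
So the roots are 7 and -3. Since |7| > |-3| and the coefficient of 7^n is non-zero, the ratio tends to 7.

7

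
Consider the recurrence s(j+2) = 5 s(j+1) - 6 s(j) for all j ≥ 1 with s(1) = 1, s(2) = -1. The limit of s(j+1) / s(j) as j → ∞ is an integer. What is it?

3

The characteristic equation is r^2 - 5r + 6 = 0, which factors as (r - 3)(r - 2) = 0.
So the roots are 3 and 2. Since |3| > |2| and the coefficient of 3^j is non-zero, the ratio tends to 3.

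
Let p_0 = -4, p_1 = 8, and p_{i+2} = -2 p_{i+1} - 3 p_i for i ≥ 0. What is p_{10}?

p_2 = -2(8) - 3(-4) = -4
p_3 = -2(-4) - 3(8) = -16
p_4 = -2(-16) - 3(-4) = 44
p_5 = -2(44) - 3(-16) = -40
p_6 = -2(-40) - 3(44) = -52
p_7 = -2(-52) - 3(-40) = 224
p_8 = -2(224) - 3(-52) = -292
p_9 = -2(-292) - 3(224) = -88
p_{10} = -2(-88) - 3(-292) = 1052

1052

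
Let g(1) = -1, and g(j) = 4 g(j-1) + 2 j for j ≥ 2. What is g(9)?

g(2) = 4*(-1) + 4 = 0
g(3) = 4*0 + 6 = 6
g(4) = 4*6 + 8 = 32
g(5) = 4*32 + 10 = 138
g(6) = 4*138 + 12 = 564
g(7) = 4*564 + 14 = 2270
g(8) = 4*2270 + 16 = 9096
g(9) = 4*9096 + 18 = 36402

36402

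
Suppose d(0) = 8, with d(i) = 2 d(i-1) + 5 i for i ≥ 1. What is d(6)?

d(1) = 2(8) + 5 = 21
d(2) = 2(21) + 10 = 52
d(3) = 2(52) + 15 = 119
d(4) = 2(119) + 20 = 258
d(5) = 2(258) + 25 = 541
d(6) = 2(541) + 30 = 1112

1112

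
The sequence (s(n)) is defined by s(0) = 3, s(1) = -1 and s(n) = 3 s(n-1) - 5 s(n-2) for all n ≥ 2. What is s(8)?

918

s(2) = 3·(-1) - 5·3 = -18
s(3) = 3·(-18) - 5·(-1) = -49
s(4) = 3·(-49) - 5·(-18) = -57
s(5) = 3·(-57) - 5·(-49) = 74
s(6) = 3·74 - 5·(-57) = 507
s(7) = 3·507 - 5·74 = 1151
s(8) = 3·1151 - 5·507 = 918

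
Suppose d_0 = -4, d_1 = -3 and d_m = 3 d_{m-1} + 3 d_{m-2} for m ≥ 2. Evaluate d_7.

d_2 = 3·(-3) + 3·(-4) = -21
d_3 = 3·(-21) + 3·(-3) = -72
d_4 = 3·(-72) + 3·(-21) = -279
d_5 = 3·(-279) + 3·(-72) = -1053
d_6 = 3·(-1053) + 3·(-279) = -3996
d_7 = 3·(-3996) + 3·(-1053) = -15147

-15147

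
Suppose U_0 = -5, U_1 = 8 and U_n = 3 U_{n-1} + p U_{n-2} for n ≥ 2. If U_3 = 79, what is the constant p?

-1

U_2 = 24 - 5p
U_3 = 72 - 7p
So 72 - 7p = 79, giving p = -1.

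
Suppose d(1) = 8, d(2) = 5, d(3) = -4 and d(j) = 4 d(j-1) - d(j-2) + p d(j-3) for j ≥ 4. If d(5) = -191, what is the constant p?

-3

d(4) = -21 + 8p
d(5) = -80 + 37p
So -80 + 37p = -191, giving p = -3.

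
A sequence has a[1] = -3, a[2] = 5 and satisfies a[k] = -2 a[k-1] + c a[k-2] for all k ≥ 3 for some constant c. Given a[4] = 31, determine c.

1

a[3] = -10 - 3c
a[4] = 20 + 11c
So 20 + 11c = 31, giving c = 1.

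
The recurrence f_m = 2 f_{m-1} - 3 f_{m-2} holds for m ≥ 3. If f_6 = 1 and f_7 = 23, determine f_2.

Rearranging, f_{m-2} = (f_m - 2 f_{m-1}) / -3.
f_5 = (23 - 2*1) / -3 = 21/-3 = -7
f_4 = (1 - 2*(-7)) / -3 = 15/-3 = -5
f_3 = (-7 - 2*(-5)) / -3 = 3/-3 = -1
f_2 = (-5 - 2*(-1)) / -3 = -3/-3 = 1

1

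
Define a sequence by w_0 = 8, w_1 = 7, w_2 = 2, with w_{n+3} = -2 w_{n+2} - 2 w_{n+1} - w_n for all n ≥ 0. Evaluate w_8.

2

w_3 = -2(2) - 2(7) - 8 = -26
w_4 = -2(-26) - 2(2) - 7 = 41
w_5 = -2(41) - 2(-26) - 2 = -32
w_6 = -2(-32) - 2(41) - (-26) = 8
w_7 = -2(8) - 2(-32) - 41 = 7
w_8 = -2(7) - 2(8) - (-32) = 2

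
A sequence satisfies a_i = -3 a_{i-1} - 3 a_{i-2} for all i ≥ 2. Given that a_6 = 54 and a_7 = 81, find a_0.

-2

Rearranging, a_{i-2} = (a_i + 3 a_{i-1}) / -3.
a_5 = (81 + 3(54)) / -3 = 243/-3 = -81
a_4 = (54 + 3(-81)) / -3 = -189/-3 = 63
a_3 = (-81 + 3(63)) / -3 = 108/-3 = -36
a_2 = (63 + 3(-36)) / -3 = -45/-3 = 15
a_1 = (-36 + 3(15)) / -3 = 9/-3 = -3
a_0 = (15 + 3(-3)) / -3 = 6/-3 = -2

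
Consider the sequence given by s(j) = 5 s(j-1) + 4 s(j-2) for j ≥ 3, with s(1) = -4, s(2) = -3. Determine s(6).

-5463

s(3) = 5·(-3) + 4·(-4) = -31
s(4) = 5·(-31) + 4·(-3) = -167
s(5) = 5·(-167) + 4·(-31) = -959
s(6) = 5·(-959) + 4·(-167) = -5463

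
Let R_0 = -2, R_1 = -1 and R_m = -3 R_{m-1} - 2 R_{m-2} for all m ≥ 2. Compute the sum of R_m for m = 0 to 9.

-1023

R_2 = -3*(-1) - 2*(-2) = 7
R_3 = -3*7 - 2*(-1) = -19
R_4 = -3*(-19) - 2*7 = 43
R_5 = -3*43 - 2*(-19) = -91
R_6 = -3*(-91) - 2*43 = 187
R_7 = -3*187 - 2*(-91) = -379
R_8 = -3*(-379) - 2*187 = 763
R_9 = -3*763 - 2*(-379) = -1531
Sum = (-2) + (-1) + 7 + (-19) + 43 + (-91) + 187 + (-379) + 763 + (-1531) = -1023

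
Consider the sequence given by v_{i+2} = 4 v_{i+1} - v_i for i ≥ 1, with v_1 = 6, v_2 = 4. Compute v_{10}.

96996

v_3 = 4(4) - 6 = 10
v_4 = 4(10) - 4 = 36
v_5 = 4(36) - 10 = 134
v_6 = 4(134) - 36 = 500
v_7 = 4(500) - 134 = 1866
v_8 = 4(1866) - 500 = 6964
v_9 = 4(6964) - 1866 = 25990
v_{10} = 4(25990) - 6964 = 96996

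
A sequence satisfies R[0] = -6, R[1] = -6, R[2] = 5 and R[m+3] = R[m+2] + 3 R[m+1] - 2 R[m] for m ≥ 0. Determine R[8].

333

R[3] = 5 + 3*(-6) - 2*(-6) = -1
R[4] = (-1) + 3*5 - 2*(-6) = 26
R[5] = 26 + 3*(-1) - 2*5 = 13
R[6] = 13 + 3*26 - 2*(-1) = 93
R[7] = 93 + 3*13 - 2*26 = 80
R[8] = 80 + 3*93 - 2*13 = 333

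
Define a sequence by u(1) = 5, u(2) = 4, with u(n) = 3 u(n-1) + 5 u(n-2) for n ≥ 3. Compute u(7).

u(3) = 3·4 + 5·5 = 37
u(4) = 3·37 + 5·4 = 131
u(5) = 3·131 + 5·37 = 578
u(6) = 3·578 + 5·131 = 2389
u(7) = 3·2389 + 5·578 = 10057

10057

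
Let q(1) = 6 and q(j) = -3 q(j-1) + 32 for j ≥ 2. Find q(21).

-6973568794

The fixed point is 32/(1 + 3) = 8, so q(j) - 8 = -3(q(j-1) - 8).
Hence q(j) = -2·(-3)^{j-1} + 8.
q(21) = -2·(-3)^{20} + 8 = -2·3486784401 + 8 = -6973568794.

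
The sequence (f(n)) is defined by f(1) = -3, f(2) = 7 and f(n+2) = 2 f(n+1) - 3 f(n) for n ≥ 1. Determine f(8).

f(3) = 2·7 - 3·(-3) = 23
f(4) = 2·23 - 3·7 = 25
f(5) = 2·25 - 3·23 = -19
f(6) = 2·(-19) - 3·25 = -113
f(7) = 2·(-113) - 3·(-19) = -169
f(8) = 2·(-169) - 3·(-113) = 1

1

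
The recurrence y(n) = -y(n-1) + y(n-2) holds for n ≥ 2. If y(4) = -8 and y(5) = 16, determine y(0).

Rearranging, y(n-2) = y(n) + y(n-1).
y(3) = 16 + (-8) = 8
y(2) = -8 + 8 = 0
y(1) = 8 + 0 = 8
y(0) = 0 + 8 = 8

8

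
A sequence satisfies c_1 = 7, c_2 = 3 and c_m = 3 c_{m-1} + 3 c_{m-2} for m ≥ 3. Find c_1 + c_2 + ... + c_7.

c_3 = 3*3 + 3*7 = 30
c_4 = 3*30 + 3*3 = 99
c_5 = 3*99 + 3*30 = 387
c_6 = 3*387 + 3*99 = 1458
c_7 = 3*1458 + 3*387 = 5535
Sum = 7 + 3 + 30 + 99 + 387 + 1458 + 5535 = 7519

7519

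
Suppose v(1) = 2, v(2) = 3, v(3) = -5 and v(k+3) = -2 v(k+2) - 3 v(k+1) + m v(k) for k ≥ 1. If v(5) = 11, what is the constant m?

2

v(4) = 1 + 2m
v(5) = 13 - m
So 13 - m = 11, giving m = 2.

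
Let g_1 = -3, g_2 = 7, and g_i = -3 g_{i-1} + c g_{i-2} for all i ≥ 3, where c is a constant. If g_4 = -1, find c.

g_3 = -21 - 3c
g_4 = 63 + 16c
So 63 + 16c = -1, giving c = -4.

-4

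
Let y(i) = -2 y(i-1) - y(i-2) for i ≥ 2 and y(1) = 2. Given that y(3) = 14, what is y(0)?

Let y(0) = w.
y(2) = -4 - w
y(3) = 6 + 2w
So 6 + 2w = 14, giving w = 4.

4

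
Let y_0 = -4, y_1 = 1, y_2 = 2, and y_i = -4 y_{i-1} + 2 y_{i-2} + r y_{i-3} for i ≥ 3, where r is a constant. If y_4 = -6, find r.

-2

y_3 = -6 - 4r
y_4 = 28 + 17r
So 28 + 17r = -6, giving r = -2.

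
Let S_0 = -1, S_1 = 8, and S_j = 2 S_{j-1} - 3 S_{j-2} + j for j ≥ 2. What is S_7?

29

S_2 = 2(8) - 3(-1) + 2 = 21
S_3 = 2(21) - 3(8) + 3 = 21
S_4 = 2(21) - 3(21) + 4 = -17
S_5 = 2(-17) - 3(21) + 5 = -92
S_6 = 2(-92) - 3(-17) + 6 = -127
S_7 = 2(-127) - 3(-92) + 7 = 29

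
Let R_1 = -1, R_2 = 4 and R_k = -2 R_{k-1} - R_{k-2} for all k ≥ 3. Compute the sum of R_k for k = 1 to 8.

12

R_3 = -2*4 - (-1) = -7
R_4 = -2*(-7) - 4 = 10
R_5 = -2*10 - (-7) = -13
R_6 = -2*(-13) - 10 = 16
R_7 = -2*16 - (-13) = -19
R_8 = -2*(-19) - 16 = 22
Sum = (-1) + 4 + (-7) + 10 + (-13) + 16 + (-19) + 22 = 12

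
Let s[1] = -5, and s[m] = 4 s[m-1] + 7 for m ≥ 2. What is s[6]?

s[2] = 4(-5) + 7 = -13
s[3] = 4(-13) + 7 = -45
s[4] = 4(-45) + 7 = -173
s[5] = 4(-173) + 7 = -685
s[6] = 4(-685) + 7 = -2733

-2733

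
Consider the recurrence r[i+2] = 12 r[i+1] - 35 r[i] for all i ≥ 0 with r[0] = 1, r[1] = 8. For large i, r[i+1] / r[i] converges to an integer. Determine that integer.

7

The characteristic equation is r^2 - 12r + 35 = 0, which factors as (r - 7)(r - 5) = 0.
So the roots are 7 and 5. Since |7| > |5| and the coefficient of 7^i is non-zero, the ratio tends to 7.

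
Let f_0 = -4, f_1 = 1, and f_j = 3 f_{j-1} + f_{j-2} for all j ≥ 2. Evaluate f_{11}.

f_2 = 3(1) + (-4) = -1
f_3 = 3(-1) + 1 = -2
f_4 = 3(-2) + (-1) = -7
f_5 = 3(-7) + (-2) = -23
f_6 = 3(-23) + (-7) = -76
f_7 = 3(-76) + (-23) = -251
f_8 = 3(-251) + (-76) = -829
f_9 = 3(-829) + (-251) = -2738
f_{10} = 3(-2738) + (-829) = -9043
f_{11} = 3(-9043) + (-2738) = -29867

-29867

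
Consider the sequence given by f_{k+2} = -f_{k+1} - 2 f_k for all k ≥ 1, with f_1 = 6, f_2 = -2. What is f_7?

22

f_3 = -(-2) - 2*6 = -10
f_4 = -(-10) - 2*(-2) = 14
f_5 = -14 - 2*(-10) = 6
f_6 = -6 - 2*14 = -34
f_7 = -(-34) - 2*6 = 22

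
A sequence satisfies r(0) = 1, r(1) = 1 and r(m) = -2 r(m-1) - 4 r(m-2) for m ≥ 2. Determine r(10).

r(2) = -2·1 - 4·1 = -6
r(3) = -2·(-6) - 4·1 = 8
r(4) = -2·8 - 4·(-6) = 8
r(5) = -2·8 - 4·8 = -48
r(6) = -2·(-48) - 4·8 = 64
r(7) = -2·64 - 4·(-48) = 64
r(8) = -2·64 - 4·64 = -384
r(9) = -2·(-384) - 4·64 = 512
r(10) = -2·512 - 4·(-384) = 512

512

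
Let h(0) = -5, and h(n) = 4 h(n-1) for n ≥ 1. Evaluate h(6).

-20480

h(1) = 4*(-5) = -20
h(2) = 4*(-20) = -80
h(3) = 4*(-80) = -320
h(4) = 4*(-320) = -1280
h(5) = 4*(-1280) = -5120
h(6) = 4*(-5120) = -20480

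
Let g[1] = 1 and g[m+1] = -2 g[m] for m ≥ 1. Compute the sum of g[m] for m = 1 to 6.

g[2] = -2*1 = -2
g[3] = -2*(-2) = 4
g[4] = -2*4 = -8
g[5] = -2*(-8) = 16
g[6] = -2*16 = -32
Sum = 1 + (-2) + 4 + (-8) + 16 + (-32) = -21

-21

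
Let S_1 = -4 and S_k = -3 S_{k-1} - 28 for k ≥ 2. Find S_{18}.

The fixed point is -28/(1 + 3) = -7, so S_k + 7 = -3(S_{k-1} + 7).
Hence S_k = 3·(-3)^{k-1} - 7.
S_{18} = 3·(-3)^{17} - 7 = 3·-129140163 - 7 = -387420496.

-387420496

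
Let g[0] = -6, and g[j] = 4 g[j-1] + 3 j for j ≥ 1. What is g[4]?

-1200

g[1] = 4*(-6) + 3 = -21
g[2] = 4*(-21) + 6 = -78
g[3] = 4*(-78) + 9 = -303
g[4] = 4*(-303) + 12 = -1200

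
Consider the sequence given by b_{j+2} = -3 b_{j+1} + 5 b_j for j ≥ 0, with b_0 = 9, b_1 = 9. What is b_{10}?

540153

b_2 = -3(9) + 5(9) = 18
b_3 = -3(18) + 5(9) = -9
b_4 = -3(-9) + 5(18) = 117
b_5 = -3(117) + 5(-9) = -396
b_6 = -3(-396) + 5(117) = 1773
b_7 = -3(1773) + 5(-396) = -7299
b_8 = -3(-7299) + 5(1773) = 30762
b_9 = -3(30762) + 5(-7299) = -128781
b_{10} = -3(-128781) + 5(30762) = 540153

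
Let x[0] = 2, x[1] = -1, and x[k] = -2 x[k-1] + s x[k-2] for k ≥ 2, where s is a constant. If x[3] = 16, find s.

-4

x[2] = 2 + 2s
x[3] = -4 - 5s
So -4 - 5s = 16, giving s = -4.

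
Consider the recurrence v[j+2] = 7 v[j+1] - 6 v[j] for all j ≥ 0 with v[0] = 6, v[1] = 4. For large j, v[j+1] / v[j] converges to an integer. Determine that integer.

6

The characteristic equation is r^2 - 7r + 6 = 0, which factors as (r - 6)(r - 1) = 0.
So the roots are 6 and 1. Since |6| > |1| and the coefficient of 6^j is non-zero, the ratio tends to 6.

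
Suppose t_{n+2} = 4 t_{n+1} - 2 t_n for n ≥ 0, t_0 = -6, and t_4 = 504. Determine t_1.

Let t_1 = v.
t_2 = 12 + 4v
t_3 = 48 + 14v
t_4 = 168 + 48v
So 168 + 48v = 504, giving v = 7.

7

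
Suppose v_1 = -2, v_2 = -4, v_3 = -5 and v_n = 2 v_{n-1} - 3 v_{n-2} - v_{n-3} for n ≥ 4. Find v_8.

v_4 = 2*(-5) - 3*(-4) - (-2) = 4
v_5 = 2*4 - 3*(-5) - (-4) = 27
v_6 = 2*27 - 3*4 - (-5) = 47
v_7 = 2*47 - 3*27 - 4 = 9
v_8 = 2*9 - 3*47 - 27 = -150

-150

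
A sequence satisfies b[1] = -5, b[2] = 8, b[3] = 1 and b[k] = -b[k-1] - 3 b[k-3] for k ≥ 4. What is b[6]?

35

b[4] = -1 - 3(-5) = 14
b[5] = -14 - 3(8) = -38
b[6] = -(-38) - 3(1) = 35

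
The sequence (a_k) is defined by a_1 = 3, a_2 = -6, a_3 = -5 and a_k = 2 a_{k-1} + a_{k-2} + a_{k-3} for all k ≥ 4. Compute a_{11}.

-9859

a_4 = 2·(-5) + (-6) + 3 = -13
a_5 = 2·(-13) + (-5) + (-6) = -37
a_6 = 2·(-37) + (-13) + (-5) = -92
a_7 = 2·(-92) + (-37) + (-13) = -234
a_8 = 2·(-234) + (-92) + (-37) = -597
a_9 = 2·(-597) + (-234) + (-92) = -1520
a_{10} = 2·(-1520) + (-597) + (-234) = -3871
a_{11} = 2·(-3871) + (-1520) + (-597) = -9859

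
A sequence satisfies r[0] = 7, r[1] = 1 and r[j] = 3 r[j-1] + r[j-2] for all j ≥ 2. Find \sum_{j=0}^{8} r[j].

r[2] = 3(1) + 7 = 10
r[3] = 3(10) + 1 = 31
r[4] = 3(31) + 10 = 103
r[5] = 3(103) + 31 = 340
r[6] = 3(340) + 103 = 1123
r[7] = 3(1123) + 340 = 3709
r[8] = 3(3709) + 1123 = 12250
Sum = 7 + 1 + 10 + 31 + 103 + 340 + 1123 + 3709 + 12250 = 17574

17574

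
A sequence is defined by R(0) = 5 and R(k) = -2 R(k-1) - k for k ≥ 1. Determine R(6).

R(1) = -2·5 - 1 = -11
R(2) = -2·(-11) - 2 = 20
R(3) = -2·20 - 3 = -43
R(4) = -2·(-43) - 4 = 82
R(5) = -2·82 - 5 = -169
R(6) = -2·(-169) - 6 = 332

332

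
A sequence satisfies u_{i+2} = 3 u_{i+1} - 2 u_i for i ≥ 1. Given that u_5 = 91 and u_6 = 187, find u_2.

Rearranging, u_{i-2} = (u_i - 3 u_{i-1}) / -2.
u_4 = (187 - 3·91) / -2 = -86/-2 = 43
u_3 = (91 - 3·43) / -2 = -38/-2 = 19
u_2 = (43 - 3·19) / -2 = -14/-2 = 7

7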